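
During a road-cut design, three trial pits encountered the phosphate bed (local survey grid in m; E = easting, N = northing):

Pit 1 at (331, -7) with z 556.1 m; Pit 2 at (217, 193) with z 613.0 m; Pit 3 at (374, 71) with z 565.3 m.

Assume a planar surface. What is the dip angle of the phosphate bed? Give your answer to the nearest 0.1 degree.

14.0°

Let the plane be z = a·E + b·N + c.
Pit 2−Pit 1: −114a + 200b = 56.9;  Pit 3−Pit 1: 43a + 78b = 9.2.
Solving gives a = −0.14854, b = 0.19983.
Gradient magnitude |∇z| = √(a² + b²) = √(0.02206 + 0.03993) = 0.24899.
True dip = arctan(0.24899) = 14.0°, dipping toward SE (azimuth ≈ 143°).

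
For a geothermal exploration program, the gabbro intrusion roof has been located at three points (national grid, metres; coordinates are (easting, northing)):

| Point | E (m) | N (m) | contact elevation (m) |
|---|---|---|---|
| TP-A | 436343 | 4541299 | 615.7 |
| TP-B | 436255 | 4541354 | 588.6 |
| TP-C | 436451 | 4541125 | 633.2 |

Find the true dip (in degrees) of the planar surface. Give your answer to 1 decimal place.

Two edge vectors: TP-A→TP-B = (-88, 55, -27.1), TP-A→TP-C = (108, -174, 17.5).
Normal n = (TP-A→TP-B) × (TP-A→TP-C) = (-3752.9, -1386.8, 9372).
So ∂z/∂E = −n_x/n_z = 0.40044 and ∂z/∂N = −n_y/n_z = 0.14797.
Gradient magnitude |∇z| = √(a² + b²) = √(0.16035 + 0.02190) = 0.42690.
True dip = arctan(0.42690) = 23.1°, dipping toward WSW (azimuth ≈ 250°).

23.1°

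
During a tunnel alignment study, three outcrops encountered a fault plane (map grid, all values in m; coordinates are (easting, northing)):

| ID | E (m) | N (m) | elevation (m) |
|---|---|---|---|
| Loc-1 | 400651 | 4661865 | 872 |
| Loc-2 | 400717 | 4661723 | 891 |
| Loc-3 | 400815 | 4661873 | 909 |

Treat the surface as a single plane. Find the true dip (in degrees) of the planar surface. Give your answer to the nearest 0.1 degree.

12.9°

Two edge vectors: Loc-1→Loc-2 = (66, -142, 19), Loc-1→Loc-3 = (164, 8, 37).
Normal n = (Loc-1→Loc-2) × (Loc-1→Loc-3) = (-5406, 674, 23816).
So ∂z/∂E = −n_x/n_z = 0.22699 and ∂z/∂N = −n_y/n_z = −0.02830.
Gradient magnitude |∇z| = √(a² + b²) = √(0.05152 + 0.00080) = 0.22875.
True dip = arctan(0.22875) = 12.9°, dipping toward W (azimuth ≈ 277°).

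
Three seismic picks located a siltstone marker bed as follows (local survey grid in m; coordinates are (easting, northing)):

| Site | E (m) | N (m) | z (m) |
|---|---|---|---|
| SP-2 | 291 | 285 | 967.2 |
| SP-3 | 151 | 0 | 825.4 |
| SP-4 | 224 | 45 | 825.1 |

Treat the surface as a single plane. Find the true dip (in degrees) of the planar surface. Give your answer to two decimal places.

Let the plane be z = a·E + b·N + c.
SP-3−SP-2: −140a − 285b = −141.8;  SP-4−SP-2: −67a − 240b = −142.1.
Solving gives a = −0.44581, b = 0.71654.
Gradient magnitude |∇z| = √(a² + b²) = √(0.19875 + 0.51343) = 0.84391.
True dip = arctan(0.84391) = 40.16°, dipping toward SSE (azimuth ≈ 148°).

40.16°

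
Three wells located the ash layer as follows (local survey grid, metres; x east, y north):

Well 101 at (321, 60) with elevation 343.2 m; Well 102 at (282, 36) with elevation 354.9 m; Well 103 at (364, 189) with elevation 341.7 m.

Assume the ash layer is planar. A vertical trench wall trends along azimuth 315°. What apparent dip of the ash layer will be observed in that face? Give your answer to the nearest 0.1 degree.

Let the plane be z = a·x + b·y + c.
Well 102−Well 101: −39a − 24b = 11.7;  Well 103−Well 101: 43a + 129b = −1.5.
Solving gives a = −0.36842, b = 0.11118.
Unit vector along 315° is (sin 315°, cos 315°) = (-0.7071, 0.7071).
Slope in that direction = a·(-0.7071) + b·(0.7071) = 0.33912.
Apparent dip = arctan|0.33912| = 18.7° (true dip is 21.0°, so apparent ≤ true as expected).

18.7°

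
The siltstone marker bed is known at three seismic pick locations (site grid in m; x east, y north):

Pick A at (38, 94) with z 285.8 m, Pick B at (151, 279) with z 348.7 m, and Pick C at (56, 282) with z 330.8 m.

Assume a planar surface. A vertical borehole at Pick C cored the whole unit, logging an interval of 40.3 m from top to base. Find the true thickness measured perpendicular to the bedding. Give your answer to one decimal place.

38.7 m

Two edge vectors: Pick A→Pick B = (113, 185, 62.9), Pick A→Pick C = (18, 188, 45).
Normal n = (Pick A→Pick B) × (Pick A→Pick C) = (-3500.2, -3952.8, 17914).
So ∂z/∂x = −n_x/n_z = 0.19539 and ∂z/∂y = −n_y/n_z = 0.22065.
|∇z| = √(a²+b²) = 0.29473, so dip δ = arctan(0.29473) = 16.42°.
True thickness = vertical thickness × cos δ = 40.3 × cos 16.42° = 38.7 m.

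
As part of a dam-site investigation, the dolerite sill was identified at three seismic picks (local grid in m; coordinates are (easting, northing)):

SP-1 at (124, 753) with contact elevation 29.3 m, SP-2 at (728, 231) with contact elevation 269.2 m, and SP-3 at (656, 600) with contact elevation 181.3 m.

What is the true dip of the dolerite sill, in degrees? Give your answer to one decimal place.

Let the plane be z = a·E + b·N + c.
SP-2−SP-1: 604a − 522b = 239.9;  SP-3−SP-1: 532a − 153b = 152.
Solving gives a = 0.23012, b = −0.19331.
Gradient magnitude |∇z| = √(a² + b²) = √(0.05295 + 0.03737) = 0.30054.
True dip = arctan(0.30054) = 16.7°, dipping toward NW (azimuth ≈ 310°).

16.7°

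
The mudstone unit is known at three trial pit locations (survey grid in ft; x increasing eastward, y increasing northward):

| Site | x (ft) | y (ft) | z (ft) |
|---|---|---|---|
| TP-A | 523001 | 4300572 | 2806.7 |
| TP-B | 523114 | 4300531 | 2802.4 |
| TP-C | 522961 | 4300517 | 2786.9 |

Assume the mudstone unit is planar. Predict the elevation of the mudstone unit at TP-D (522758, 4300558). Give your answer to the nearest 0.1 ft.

Two edge vectors: TP-A→TP-B = (113, -41, -4.3), TP-A→TP-C = (-40, -55, -19.8).
Normal n = (TP-A→TP-B) × (TP-A→TP-C) = (575.3, 2409.4, -7855).
So ∂z/∂x = −n_x/n_z = 0.073239975 and ∂z/∂y = −n_y/n_z = 0.306734564.
Intercept c from TP-A: 2806.7 − 38304.58 − 1319134.08 = −1354631.96.
At (522758, 4300558): z = 38286.8 + 1319129.8 − 1354631.96 = 2784.6 ft.

2784.6 ft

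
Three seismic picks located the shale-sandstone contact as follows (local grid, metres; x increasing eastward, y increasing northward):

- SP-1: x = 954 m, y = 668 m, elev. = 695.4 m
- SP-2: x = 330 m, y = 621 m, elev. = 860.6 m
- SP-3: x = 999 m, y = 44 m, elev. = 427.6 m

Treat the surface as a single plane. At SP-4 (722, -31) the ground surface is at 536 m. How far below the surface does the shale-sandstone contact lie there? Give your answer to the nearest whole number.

57 m

Two edge vectors: SP-1→SP-2 = (-624, -47, 165.2), SP-1→SP-3 = (45, -624, -267.8).
Normal n = (SP-1→SP-2) × (SP-1→SP-3) = (115671.4, -159673.2, 391491).
So ∂z/∂x = −n_x/n_z = −0.29546 and ∂z/∂y = −n_y/n_z = 0.40786.
Intercept c from SP-1: 695.4 + 281.87 − 272.45 = 704.82.
At (722, -31): z_contact = −213.3 − 12.6 + 704.82 = 478.9 m.
Depth below ground = 536 − 478.9 = 57 m.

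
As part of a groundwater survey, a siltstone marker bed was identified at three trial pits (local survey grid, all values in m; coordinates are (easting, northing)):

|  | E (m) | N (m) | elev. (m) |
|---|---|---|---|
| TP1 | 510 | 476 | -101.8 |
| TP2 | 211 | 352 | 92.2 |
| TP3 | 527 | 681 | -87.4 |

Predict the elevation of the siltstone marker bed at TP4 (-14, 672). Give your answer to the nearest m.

Two edge vectors: TP1→TP2 = (-299, -124, 194), TP1→TP3 = (17, 205, 14.4).
Normal n = (TP1→TP2) × (TP1→TP3) = (-41555.6, 7603.6, -59187).
So ∂z/∂E = −n_x/n_z = −0.70211 and ∂z/∂N = −n_y/n_z = 0.12847.
Intercept c from TP1: -101.8 + 358.07 − 61.15 = 195.12.
At (-14, 672): z = 9.8 + 86.3 + 195.12 = 291.3 m.

291 m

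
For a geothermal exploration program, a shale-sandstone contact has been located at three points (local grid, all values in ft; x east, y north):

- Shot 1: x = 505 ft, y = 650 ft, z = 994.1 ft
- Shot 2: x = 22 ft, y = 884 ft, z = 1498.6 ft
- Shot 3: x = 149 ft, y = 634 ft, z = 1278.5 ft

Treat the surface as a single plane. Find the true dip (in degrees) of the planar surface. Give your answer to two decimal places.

43.29°

Let the plane be z = a·x + b·y + c.
Shot 2−Shot 1: −483a + 234b = 504.5;  Shot 3−Shot 1: −356a − 16b = 284.4.
Solving gives a = −0.81973, b = 0.46398.
Gradient magnitude |∇z| = √(a² + b²) = √(0.67196 + 0.21528) = 0.94193.
True dip = arctan(0.94193) = 43.29°, dipping toward ESE (azimuth ≈ 120°).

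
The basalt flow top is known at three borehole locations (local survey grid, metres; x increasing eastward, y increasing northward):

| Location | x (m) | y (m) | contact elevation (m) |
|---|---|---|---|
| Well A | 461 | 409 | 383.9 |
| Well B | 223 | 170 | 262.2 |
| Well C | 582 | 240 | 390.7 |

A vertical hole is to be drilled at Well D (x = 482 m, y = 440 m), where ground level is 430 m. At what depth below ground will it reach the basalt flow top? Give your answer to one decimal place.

Let the plane be z = a·x + b·y + c.
Well B−Well A: −238a − 239b = −121.7;  Well C−Well A: 121a − 169b = 6.8.
Solving gives a = 0.32097, b = 0.18957.
Then c = 383.9 − a·461 − b·409 = 158.40.
At (482, 440): z_contact = 154.71 + 83.41 + 158.40 = 396.52 m.
Depth below ground = 430 − 396.52 = 33.5 m.

33.5 m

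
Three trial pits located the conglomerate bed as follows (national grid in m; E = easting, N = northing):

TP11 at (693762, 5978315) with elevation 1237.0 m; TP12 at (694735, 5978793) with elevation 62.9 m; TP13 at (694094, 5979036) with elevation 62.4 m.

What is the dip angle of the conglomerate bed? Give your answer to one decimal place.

56.0°

Two edge vectors: TP11→TP12 = (973, 478, -1174.1), TP11→TP13 = (332, 721, -1174.6).
Normal n = (TP11→TP12) × (TP11→TP13) = (285067.3, 753084.6, 542837).
So ∂z/∂E = −n_x/n_z = −0.52514 and ∂z/∂N = −n_y/n_z = −1.38731.
Gradient magnitude |∇z| = √(a² + b²) = √(0.27578 + 1.92464) = 1.48338.
True dip = arctan(1.48338) = 56.0°, dipping toward NNE (azimuth ≈ 021°).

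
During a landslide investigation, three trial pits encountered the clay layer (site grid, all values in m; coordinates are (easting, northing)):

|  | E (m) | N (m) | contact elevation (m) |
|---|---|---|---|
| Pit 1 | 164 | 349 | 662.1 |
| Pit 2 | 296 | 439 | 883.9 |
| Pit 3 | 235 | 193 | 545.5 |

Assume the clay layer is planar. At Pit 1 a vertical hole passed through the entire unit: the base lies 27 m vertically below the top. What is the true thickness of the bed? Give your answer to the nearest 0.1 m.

Two edge vectors: Pit 1→Pit 2 = (132, 90, 221.8), Pit 1→Pit 3 = (71, -156, -116.6).
Normal n = (Pit 1→Pit 2) × (Pit 1→Pit 3) = (24106.8, 31139, -26982).
So ∂z/∂E = −n_x/n_z = 0.89344 and ∂z/∂N = −n_y/n_z = 1.15407.
|∇z| = √(a²+b²) = 1.45949, so dip δ = arctan(1.45949) = 55.58°.
True thickness = vertical thickness × cos δ = 27 × cos 55.58° = 15.3 m.

15.3 m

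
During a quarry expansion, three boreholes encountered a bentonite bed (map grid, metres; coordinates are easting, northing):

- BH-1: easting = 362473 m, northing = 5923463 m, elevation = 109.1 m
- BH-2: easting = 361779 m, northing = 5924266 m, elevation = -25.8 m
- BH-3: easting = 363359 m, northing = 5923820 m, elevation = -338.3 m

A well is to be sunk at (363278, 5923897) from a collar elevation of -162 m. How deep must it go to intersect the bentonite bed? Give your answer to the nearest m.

Two edge vectors: BH-1→BH-2 = (-694, 803, -134.9), BH-1→BH-3 = (886, 357, -447.4).
Normal n = (BH-1→BH-2) × (BH-1→BH-3) = (-311102.9, -430017, -959216).
So ∂z/∂easting = −n_x/n_z = −0.32433039 and ∂z/∂northing = −n_y/n_z = −0.44830049.
Intercept c from BH-1: 109.1 + 117561.01 + 2655491.35 = 2773161.46.
At (363278, 5923897): z_contact = −117822.1 − 2655685.9 + 2773161.46 = -346.5 m.
Depth below ground = -162 − (-346.5) = 185 m.

185 m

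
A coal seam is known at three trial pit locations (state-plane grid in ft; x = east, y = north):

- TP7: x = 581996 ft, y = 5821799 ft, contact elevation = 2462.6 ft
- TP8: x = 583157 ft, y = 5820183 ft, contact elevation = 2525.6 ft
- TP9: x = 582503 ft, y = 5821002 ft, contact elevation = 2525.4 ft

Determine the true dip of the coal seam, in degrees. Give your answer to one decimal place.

Two edge vectors: TP7→TP8 = (1161, -1616, 63), TP7→TP9 = (507, -797, 62.8).
Normal n = (TP7→TP8) × (TP7→TP9) = (-51273.8, -40969.8, -106005).
So ∂z/∂x = −n_x/n_z = −0.48369 and ∂z/∂y = −n_y/n_z = −0.38649.
Gradient magnitude |∇z| = √(a² + b²) = √(0.23396 + 0.14937) = 0.61914.
True dip = arctan(0.61914) = 31.8°, dipping toward NE (azimuth ≈ 051°).

31.8°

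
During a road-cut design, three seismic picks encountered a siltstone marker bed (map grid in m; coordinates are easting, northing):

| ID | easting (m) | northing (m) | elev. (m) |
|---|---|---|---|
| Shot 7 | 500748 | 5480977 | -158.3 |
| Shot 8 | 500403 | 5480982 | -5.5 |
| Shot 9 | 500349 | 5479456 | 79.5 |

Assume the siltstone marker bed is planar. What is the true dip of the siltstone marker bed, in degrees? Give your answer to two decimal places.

Two edge vectors: Shot 7→Shot 8 = (-345, 5, 152.8), Shot 7→Shot 9 = (-399, -1521, 237.8).
Normal n = (Shot 7→Shot 8) × (Shot 7→Shot 9) = (233597.8, 21073.8, 526740).
So ∂z/∂easting = −n_x/n_z = −0.44348 and ∂z/∂northing = −n_y/n_z = −0.04001.
Gradient magnitude |∇z| = √(a² + b²) = √(0.19667 + 0.00160) = 0.44528.
True dip = arctan(0.44528) = 24.00°, dipping toward E (azimuth ≈ 085°).

24.00°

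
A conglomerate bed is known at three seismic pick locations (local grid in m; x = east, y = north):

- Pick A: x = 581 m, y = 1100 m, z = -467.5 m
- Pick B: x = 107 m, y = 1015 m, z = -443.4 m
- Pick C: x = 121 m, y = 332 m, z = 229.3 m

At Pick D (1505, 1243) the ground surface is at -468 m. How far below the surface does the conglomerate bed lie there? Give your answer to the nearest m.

24 m

Let the plane be z = a·x + b·y + c.
Pick B−Pick A: −474a − 85b = 24.1;  Pick C−Pick A: −460a − 768b = 696.8.
Solving gives a = 0.12532, b = −0.98235.
Then c = -467.5 − a·581 − b·1100 = 540.28.
At (1505, 1243): z_contact = 188.6 − 1221.1 + 540.28 = -492.2 m.
Depth below ground = -468 − (-492.2) = 24 m.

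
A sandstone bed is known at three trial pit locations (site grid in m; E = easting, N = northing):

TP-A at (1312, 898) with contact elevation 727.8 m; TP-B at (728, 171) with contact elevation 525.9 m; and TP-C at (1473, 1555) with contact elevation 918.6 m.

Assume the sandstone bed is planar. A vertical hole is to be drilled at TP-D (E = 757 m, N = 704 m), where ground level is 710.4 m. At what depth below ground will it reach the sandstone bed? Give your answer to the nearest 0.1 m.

Two edge vectors: TP-A→TP-B = (-584, -727, -201.9), TP-A→TP-C = (161, 657, 190.8).
Normal n = (TP-A→TP-B) × (TP-A→TP-C) = (-6063.3, 78921.3, -266641).
So ∂z/∂E = −n_x/n_z = −0.022740 and ∂z/∂N = −n_y/n_z = 0.295983.
Intercept c from TP-A: 727.8 + 29.83 − 265.79 = 491.84.
At (757, 704): z_contact = −17.21 + 208.37 + 491.84 = 683.00 m.
Depth below ground = 710.4 − 683.00 = 27.4 m.

27.4 m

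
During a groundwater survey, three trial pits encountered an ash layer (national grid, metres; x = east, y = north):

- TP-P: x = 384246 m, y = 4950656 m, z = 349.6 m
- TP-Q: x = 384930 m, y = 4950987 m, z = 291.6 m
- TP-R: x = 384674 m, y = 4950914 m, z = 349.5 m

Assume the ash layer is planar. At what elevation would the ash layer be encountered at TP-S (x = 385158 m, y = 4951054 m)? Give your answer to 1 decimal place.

241.4 m

Two edge vectors: TP-P→TP-Q = (684, 331, -58), TP-P→TP-R = (428, 258, -0.1).
Normal n = (TP-P→TP-Q) × (TP-P→TP-R) = (14930.9, -24755.6, 34804).
So ∂z/∂x = −n_x/n_z = −0.428999540 and ∂z/∂y = −n_y/n_z = 0.711286059.
Intercept c from TP-P: 349.6 + 164841.36 − 3521332.60 = −3356141.64.
At (385158, 4951054): z = −165232.6 + 3521615.7 − 3356141.64 = 241.4 m.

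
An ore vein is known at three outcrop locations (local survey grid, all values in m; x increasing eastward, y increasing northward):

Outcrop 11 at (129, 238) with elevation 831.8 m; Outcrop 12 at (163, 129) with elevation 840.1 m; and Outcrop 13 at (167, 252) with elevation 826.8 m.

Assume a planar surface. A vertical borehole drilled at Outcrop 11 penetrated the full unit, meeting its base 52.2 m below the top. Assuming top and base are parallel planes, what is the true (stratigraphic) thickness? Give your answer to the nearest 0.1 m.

51.7 m

Let the plane be z = a·x + b·y + c.
Outcrop 12−Outcrop 11: 34a − 109b = 8.3;  Outcrop 13−Outcrop 11: 38a + 14b = −5.
Solving gives a = −0.09285, b = −0.10511.
|∇z| = √(a²+b²) = 0.14025, so dip δ = arctan(0.14025) = 7.98°.
True thickness = vertical thickness × cos δ = 52.2 × cos 7.98° = 51.7 m.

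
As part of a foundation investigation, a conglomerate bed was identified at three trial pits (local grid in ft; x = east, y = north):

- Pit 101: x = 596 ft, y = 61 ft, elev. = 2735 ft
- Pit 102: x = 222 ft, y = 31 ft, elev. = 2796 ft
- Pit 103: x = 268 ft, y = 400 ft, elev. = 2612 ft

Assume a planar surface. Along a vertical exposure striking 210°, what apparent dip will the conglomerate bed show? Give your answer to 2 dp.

Two edge vectors: Pit 101→Pit 102 = (-374, -30, 61), Pit 101→Pit 103 = (-328, 339, -123).
Normal n = (Pit 101→Pit 102) × (Pit 101→Pit 103) = (-16989, -66010, -136626).
So ∂z/∂x = −n_x/n_z = −0.12435 and ∂z/∂y = −n_y/n_z = −0.48314.
Unit vector along 210° is (sin 210°, cos 210°) = (-0.5000, -0.8660).
Slope in that direction = a·(-0.5000) + b·(-0.8660) = 0.48059.
Apparent dip = arctan|0.48059| = 25.67° (true dip is 26.5°, so apparent ≤ true as expected).

25.67°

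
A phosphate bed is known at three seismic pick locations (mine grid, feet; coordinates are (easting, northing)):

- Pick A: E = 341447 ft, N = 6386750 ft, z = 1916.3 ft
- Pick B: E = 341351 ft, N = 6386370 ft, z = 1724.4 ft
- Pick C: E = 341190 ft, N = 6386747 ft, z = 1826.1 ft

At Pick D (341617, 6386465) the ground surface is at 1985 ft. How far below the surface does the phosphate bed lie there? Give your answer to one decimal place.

128.9 ft

Two edge vectors: Pick A→Pick B = (-96, -380, -191.9), Pick A→Pick C = (-257, -3, -90.2).
Normal n = (Pick A→Pick B) × (Pick A→Pick C) = (33700.3, 40659.1, -97372).
So ∂z/∂E = −n_x/n_z = 0.346098468 and ∂z/∂N = −n_y/n_z = 0.417564598.
Intercept c from Pick A: 1916.3 − 118174.28 − 2666880.69 = −2783138.68.
At (341617, 6386465): z_contact = 118233.12 + 2666761.69 − 2783138.68 = 1856.13 ft.
Depth below ground = 1985 − 1856.13 = 128.9 ft.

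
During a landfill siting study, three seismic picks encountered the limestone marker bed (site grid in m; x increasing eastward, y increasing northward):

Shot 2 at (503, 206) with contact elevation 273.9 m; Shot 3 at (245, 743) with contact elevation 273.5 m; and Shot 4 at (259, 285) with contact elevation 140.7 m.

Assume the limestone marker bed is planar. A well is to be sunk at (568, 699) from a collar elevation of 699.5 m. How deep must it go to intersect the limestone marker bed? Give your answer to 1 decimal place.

Let the plane be z = a·x + b·y + c.
Shot 3−Shot 2: −258a + 537b = −0.4;  Shot 4−Shot 2: −244a + 79b = −133.2.
Solving gives a = 0.64618, b = 0.30971.
Then c = 273.9 − a·503 − b·206 = −114.93.
At (568, 699): z_contact = 367.03 + 216.49 − 114.93 = 468.59 m.
Depth below ground = 699.5 − 468.59 = 230.9 m.

230.9 m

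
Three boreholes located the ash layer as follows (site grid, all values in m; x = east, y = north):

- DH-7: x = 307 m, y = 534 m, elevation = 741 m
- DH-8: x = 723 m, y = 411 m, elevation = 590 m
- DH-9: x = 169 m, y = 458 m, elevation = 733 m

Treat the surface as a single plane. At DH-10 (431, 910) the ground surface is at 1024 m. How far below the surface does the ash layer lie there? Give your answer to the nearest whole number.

Let the plane be z = a·x + b·y + c.
DH-8−DH-7: 416a − 123b = −151;  DH-9−DH-7: −138a − 76b = −8.
Solving gives a = −0.21593, b = 0.49735.
Then c = 741 − a·307 − b·534 = 541.71.
At (431, 910): z_contact = −93.1 + 452.6 + 541.71 = 901.2 m.
Depth below ground = 1024 − 901.2 = 123 m.

123 m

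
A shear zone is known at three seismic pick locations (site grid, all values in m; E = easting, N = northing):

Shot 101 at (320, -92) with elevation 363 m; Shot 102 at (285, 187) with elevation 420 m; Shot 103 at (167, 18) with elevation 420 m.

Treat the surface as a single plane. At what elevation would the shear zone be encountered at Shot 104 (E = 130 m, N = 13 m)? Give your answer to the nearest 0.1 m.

428.3 m

Two edge vectors: Shot 101→Shot 102 = (-35, 279, 57), Shot 101→Shot 103 = (-153, 110, 57).
Normal n = (Shot 101→Shot 102) × (Shot 101→Shot 103) = (9633, -6726, 38837).
So ∂z/∂E = −n_x/n_z = −0.24804 and ∂z/∂N = −n_y/n_z = 0.17319.
Intercept c from Shot 101: 363 + 79.37 + 15.93 = 458.30.
At (130, 13): z = −32.2 + 2.3 + 458.30 = 428.3 m.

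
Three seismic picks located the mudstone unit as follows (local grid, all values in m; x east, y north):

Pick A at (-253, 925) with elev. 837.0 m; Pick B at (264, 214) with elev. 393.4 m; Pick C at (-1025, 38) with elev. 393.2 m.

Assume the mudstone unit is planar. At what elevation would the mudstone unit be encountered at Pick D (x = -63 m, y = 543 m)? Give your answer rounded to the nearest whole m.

Two edge vectors: Pick A→Pick B = (517, -711, -443.6), Pick A→Pick C = (-772, -887, -443.8).
Normal n = (Pick A→Pick B) × (Pick A→Pick C) = (-77931.4, 571903.8, -1007471).
So ∂z/∂x = −n_x/n_z = −0.07735 and ∂z/∂y = −n_y/n_z = 0.56766.
Intercept c from Pick A: 837 − 19.57 − 525.09 = 292.34.
At (-63, 543): z = 4.9 + 308.2 + 292.34 = 605.5 m.

605 m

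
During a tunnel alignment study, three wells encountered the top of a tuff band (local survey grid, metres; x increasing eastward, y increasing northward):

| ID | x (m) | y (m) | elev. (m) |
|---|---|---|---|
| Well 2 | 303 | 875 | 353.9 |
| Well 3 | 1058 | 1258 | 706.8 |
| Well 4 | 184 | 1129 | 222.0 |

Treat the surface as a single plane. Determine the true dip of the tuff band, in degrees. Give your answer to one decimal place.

32.6°

Two edge vectors: Well 2→Well 3 = (755, 383, 352.9), Well 2→Well 4 = (-119, 254, -131.9).
Normal n = (Well 2→Well 3) × (Well 2→Well 4) = (-140154.3, 57589.4, 237347).
So ∂z/∂x = −n_x/n_z = 0.59050 and ∂z/∂y = −n_y/n_z = −0.24264.
Gradient magnitude |∇z| = √(a² + b²) = √(0.34869 + 0.05887) = 0.63841.
True dip = arctan(0.63841) = 32.6°, dipping toward WNW (azimuth ≈ 292°).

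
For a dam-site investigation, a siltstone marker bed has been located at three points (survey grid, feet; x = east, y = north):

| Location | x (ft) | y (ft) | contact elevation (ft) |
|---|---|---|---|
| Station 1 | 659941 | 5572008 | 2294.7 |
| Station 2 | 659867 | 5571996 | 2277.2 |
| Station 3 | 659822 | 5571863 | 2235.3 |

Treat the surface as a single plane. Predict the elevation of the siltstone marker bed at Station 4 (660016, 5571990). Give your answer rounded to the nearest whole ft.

2305 ft

Let the plane be z = a·x + b·y + c.
Station 2−Station 1: −74a − 12b = −17.5;  Station 3−Station 1: −119a − 145b = −59.4.
Solving gives a = 0.19616212, b = 0.24866695.
Then c = 2294.7 − a·659941 − b·5572008 = −1512734.98.
At (660016, 5571990): z = 129470.1 + 1385569.8 − 1512734.98 = 2304.9 ft.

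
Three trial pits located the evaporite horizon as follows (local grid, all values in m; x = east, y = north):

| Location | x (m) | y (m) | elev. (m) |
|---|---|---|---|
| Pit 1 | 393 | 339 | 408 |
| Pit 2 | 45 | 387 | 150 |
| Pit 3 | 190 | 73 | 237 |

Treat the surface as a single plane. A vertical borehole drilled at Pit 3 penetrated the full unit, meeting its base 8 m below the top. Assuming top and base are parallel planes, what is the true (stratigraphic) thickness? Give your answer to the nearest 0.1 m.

Two edge vectors: Pit 1→Pit 2 = (-348, 48, -258), Pit 1→Pit 3 = (-203, -266, -171).
Normal n = (Pit 1→Pit 2) × (Pit 1→Pit 3) = (-76836, -7134, 102312).
So ∂z/∂x = −n_x/n_z = 0.75100 and ∂z/∂y = −n_y/n_z = 0.06973.
|∇z| = √(a²+b²) = 0.75423, so dip δ = arctan(0.75423) = 37.02°.
True thickness = vertical thickness × cos δ = 8 × cos 37.02° = 6.4 m.

6.4 m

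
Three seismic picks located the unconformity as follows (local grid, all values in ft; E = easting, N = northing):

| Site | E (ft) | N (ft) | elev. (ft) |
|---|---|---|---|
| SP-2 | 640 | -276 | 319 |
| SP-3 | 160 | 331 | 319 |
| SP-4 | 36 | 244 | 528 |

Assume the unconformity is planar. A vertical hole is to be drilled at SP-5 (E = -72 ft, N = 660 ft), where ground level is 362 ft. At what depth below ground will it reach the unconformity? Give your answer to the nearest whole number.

74 ft

Let the plane be z = a·E + b·N + c.
SP-3−SP-2: −480a + 607b = 0;  SP-4−SP-2: −604a + 520b = 209.
Solving gives a = −1.08404, b = −0.85723.
Then c = 319 − a·640 − b·-276 = 776.19.
At (-72, 660): z_contact = 78.1 − 565.8 + 776.19 = 288.5 ft.
Depth below ground = 362 − 288.5 = 74 ft.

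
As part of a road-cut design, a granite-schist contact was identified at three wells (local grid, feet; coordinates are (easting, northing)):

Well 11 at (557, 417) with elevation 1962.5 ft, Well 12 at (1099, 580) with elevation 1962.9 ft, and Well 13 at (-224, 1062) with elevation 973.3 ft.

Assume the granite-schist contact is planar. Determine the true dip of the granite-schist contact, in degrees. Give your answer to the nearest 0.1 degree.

Let the plane be z = a·E + b·N + c.
Well 12−Well 11: 542a + 163b = 0.4;  Well 13−Well 11: −781a + 645b = −989.2.
Solving gives a = 0.33865, b = −1.12359.
Gradient magnitude |∇z| = √(a² + b²) = √(0.11468 + 1.26246) = 1.17352.
True dip = arctan(1.17352) = 49.6°, dipping toward NNW (azimuth ≈ 343°).

49.6°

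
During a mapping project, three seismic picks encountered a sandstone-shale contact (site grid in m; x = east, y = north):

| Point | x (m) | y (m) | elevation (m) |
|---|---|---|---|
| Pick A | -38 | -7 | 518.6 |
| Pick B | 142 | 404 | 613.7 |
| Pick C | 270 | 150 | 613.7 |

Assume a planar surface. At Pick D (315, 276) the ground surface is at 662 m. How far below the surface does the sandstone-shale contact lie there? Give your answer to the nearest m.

22 m

Let the plane be z = a·x + b·y + c.
Pick B−Pick A: 180a + 411b = 95.1;  Pick C−Pick A: 308a + 157b = 95.1.
Solving gives a = 0.24566, b = 0.12380.
Then c = 518.6 − a·-38 − b·-7 = 528.80.
At (315, 276): z_contact = 77.4 + 34.2 + 528.80 = 640.4 m.
Depth below ground = 662 − 640.4 = 22 m.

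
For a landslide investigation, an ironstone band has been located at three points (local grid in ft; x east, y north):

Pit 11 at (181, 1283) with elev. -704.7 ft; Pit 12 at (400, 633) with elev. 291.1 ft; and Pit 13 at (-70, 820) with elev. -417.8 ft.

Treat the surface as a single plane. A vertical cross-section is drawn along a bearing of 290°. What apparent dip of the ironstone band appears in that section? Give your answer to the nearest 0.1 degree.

Two edge vectors: Pit 11→Pit 12 = (219, -650, 995.8), Pit 11→Pit 13 = (-251, -463, 286.9).
Normal n = (Pit 11→Pit 12) × (Pit 11→Pit 13) = (274570.4, -312776.9, -264547).
So ∂z/∂x = −n_x/n_z = 1.03789 and ∂z/∂y = −n_y/n_z = −1.18231.
Unit vector along 290° is (sin 290°, cos 290°) = (-0.9397, 0.3420).
Slope in that direction = a·(-0.9397) + b·(0.3420) = −1.37967.
Apparent dip = arctan|1.37967| = 54.1° (true dip is 57.6°, so apparent ≤ true as expected).

54.1°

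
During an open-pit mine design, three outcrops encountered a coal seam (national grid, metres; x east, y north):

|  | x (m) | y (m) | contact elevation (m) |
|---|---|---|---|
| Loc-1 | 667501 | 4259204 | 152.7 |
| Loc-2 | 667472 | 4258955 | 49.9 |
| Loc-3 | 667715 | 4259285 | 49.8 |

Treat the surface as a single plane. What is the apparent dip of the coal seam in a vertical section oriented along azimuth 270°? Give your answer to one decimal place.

Let the plane be z = a·x + b·y + c.
Loc-2−Loc-1: −29a − 249b = −102.8;  Loc-3−Loc-1: 214a + 81b = −102.9.
Solving gives a = −0.66649, b = 0.49047.
Unit vector along 270° is (sin 270°, cos 270°) = (-1.0000, -0.0000).
Slope in that direction = a·(-1.0000) + b·(-0.0000) = 0.66649.
Apparent dip = arctan|0.66649| = 33.7° (true dip is 39.6°, so apparent ≤ true as expected).

33.7°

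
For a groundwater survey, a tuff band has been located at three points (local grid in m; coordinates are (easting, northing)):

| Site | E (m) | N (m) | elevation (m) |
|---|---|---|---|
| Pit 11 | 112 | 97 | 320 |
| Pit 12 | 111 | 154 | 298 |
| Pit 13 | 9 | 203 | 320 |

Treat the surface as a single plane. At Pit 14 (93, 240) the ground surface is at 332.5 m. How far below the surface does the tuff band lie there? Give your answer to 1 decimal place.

Let the plane be z = a·E + b·N + c.
Pit 12−Pit 11: −1a + 57b = −22;  Pit 13−Pit 11: −103a + 106b = 0.
Solving gives a = −0.40451, b = −0.39306.
Then c = 320 − a·112 − b·97 = 403.43.
At (93, 240): z_contact = −37.62 − 94.33 + 403.43 = 271.48 m.
Depth below ground = 332.5 − 271.48 = 61.0 m.

61.0 m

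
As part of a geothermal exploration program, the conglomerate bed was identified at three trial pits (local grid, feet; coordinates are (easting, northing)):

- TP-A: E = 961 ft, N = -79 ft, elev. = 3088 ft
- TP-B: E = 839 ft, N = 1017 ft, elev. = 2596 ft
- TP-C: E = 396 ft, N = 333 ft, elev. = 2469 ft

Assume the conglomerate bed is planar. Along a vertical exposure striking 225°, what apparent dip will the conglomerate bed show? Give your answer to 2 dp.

18.76°

Let the plane be z = a·E + b·N + c.
TP-B−TP-A: −122a + 1096b = −492;  TP-C−TP-A: −565a + 412b = −619.
Solving gives a = 0.83610, b = −0.35584.
Unit vector along 225° is (sin 225°, cos 225°) = (-0.7071, -0.7071).
Slope in that direction = a·(-0.7071) + b·(-0.7071) = −0.33960.
Apparent dip = arctan|0.33960| = 18.76° (true dip is 42.3°, so apparent ≤ true as expected).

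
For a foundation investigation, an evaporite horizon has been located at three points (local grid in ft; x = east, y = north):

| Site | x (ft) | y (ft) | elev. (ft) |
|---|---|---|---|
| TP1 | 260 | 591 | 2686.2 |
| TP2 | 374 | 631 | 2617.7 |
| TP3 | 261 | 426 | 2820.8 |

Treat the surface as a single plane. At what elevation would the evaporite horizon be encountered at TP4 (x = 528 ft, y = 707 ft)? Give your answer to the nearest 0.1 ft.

Let the plane be z = a·x + b·y + c.
TP2−TP1: 114a + 40b = −68.5;  TP3−TP1: 1a − 165b = 134.6.
Solving gives a = −0.31398, b = −0.81766.
Then c = 2686.2 − a·260 − b·591 = 3251.07.
At (528, 707): z = −165.8 − 578.1 + 3251.07 = 2507.2 ft.

2507.2 ft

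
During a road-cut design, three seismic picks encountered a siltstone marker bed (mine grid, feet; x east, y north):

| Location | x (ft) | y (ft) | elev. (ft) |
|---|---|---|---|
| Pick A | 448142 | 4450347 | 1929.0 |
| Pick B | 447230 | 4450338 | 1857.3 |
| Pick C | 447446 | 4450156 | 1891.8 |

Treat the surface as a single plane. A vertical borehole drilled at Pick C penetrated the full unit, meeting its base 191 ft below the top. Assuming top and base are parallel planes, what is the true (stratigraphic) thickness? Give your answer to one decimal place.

189.5 ft

Two edge vectors: Pick A→Pick B = (-912, -9, -71.7), Pick A→Pick C = (-696, -191, -37.2).
Normal n = (Pick A→Pick B) × (Pick A→Pick C) = (-13359.9, 15976.8, 167928).
So ∂z/∂x = −n_x/n_z = 0.07956 and ∂z/∂y = −n_y/n_z = −0.09514.
|∇z| = √(a²+b²) = 0.12402, so dip δ = arctan(0.12402) = 7.07°.
True thickness = vertical thickness × cos δ = 191 × cos 7.07° = 189.5 ft.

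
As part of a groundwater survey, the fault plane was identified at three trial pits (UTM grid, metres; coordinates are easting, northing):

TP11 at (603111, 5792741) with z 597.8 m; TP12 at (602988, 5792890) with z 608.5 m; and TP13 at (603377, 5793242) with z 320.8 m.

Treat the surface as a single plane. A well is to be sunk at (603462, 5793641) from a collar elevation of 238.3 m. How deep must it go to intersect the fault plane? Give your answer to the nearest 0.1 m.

79.7 m

Let the plane be z = a·easting + b·northing + c.
TP12−TP11: −123a + 149b = 10.7;  TP13−TP11: 266a + 501b = −277.
Solving gives a = −0.460547913, b = −0.308371767.
Then c = 597.8 − a·603111 − b·5792741 = 2064677.09.
At (603462, 5793641): z_contact = −277923.16 − 1786595.31 + 2064677.09 = 158.61 m.
Depth below ground = 238.3 − 158.61 = 79.7 m.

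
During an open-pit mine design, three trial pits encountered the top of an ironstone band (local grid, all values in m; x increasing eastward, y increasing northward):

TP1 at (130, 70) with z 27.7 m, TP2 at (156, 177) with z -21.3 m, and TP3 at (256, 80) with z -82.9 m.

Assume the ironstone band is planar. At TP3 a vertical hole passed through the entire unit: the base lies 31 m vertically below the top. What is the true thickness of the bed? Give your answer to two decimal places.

23.12 m

Two edge vectors: TP1→TP2 = (26, 107, -49), TP1→TP3 = (126, 10, -110.6).
Normal n = (TP1→TP2) × (TP1→TP3) = (-11344.2, -3298.4, -13222).
So ∂z/∂x = −n_x/n_z = −0.85798 and ∂z/∂y = −n_y/n_z = −0.24946.
|∇z| = √(a²+b²) = 0.89351, so dip δ = arctan(0.89351) = 41.78°.
True thickness = vertical thickness × cos δ = 31 × cos 41.78° = 23.12 m.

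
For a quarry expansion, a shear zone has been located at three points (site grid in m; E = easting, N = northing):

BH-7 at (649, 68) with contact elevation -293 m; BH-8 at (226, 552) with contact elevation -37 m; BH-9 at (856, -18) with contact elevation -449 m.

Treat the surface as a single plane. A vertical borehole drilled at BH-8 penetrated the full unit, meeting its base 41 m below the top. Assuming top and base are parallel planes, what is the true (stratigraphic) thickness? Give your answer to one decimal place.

Let the plane be z = a·E + b·N + c.
BH-8−BH-7: −423a + 484b = 256;  BH-9−BH-7: 207a − 86b = −156.
Solving gives a = −0.83824, b = −0.20367.
|∇z| = √(a²+b²) = 0.86263, so dip δ = arctan(0.86263) = 40.78°.
True thickness = vertical thickness × cos δ = 41 × cos 40.78° = 31.0 m.

31.0 m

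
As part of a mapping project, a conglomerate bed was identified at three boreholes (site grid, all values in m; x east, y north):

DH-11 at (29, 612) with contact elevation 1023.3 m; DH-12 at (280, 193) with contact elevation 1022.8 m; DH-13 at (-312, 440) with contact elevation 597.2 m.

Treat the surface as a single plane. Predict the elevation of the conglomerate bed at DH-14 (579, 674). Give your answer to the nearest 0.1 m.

1586.5 m

Two edge vectors: DH-11→DH-12 = (251, -419, -0.5), DH-11→DH-13 = (-341, -172, -426.1).
Normal n = (DH-11→DH-12) × (DH-11→DH-13) = (178449.9, 107121.6, -186051).
So ∂z/∂x = −n_x/n_z = 0.95915 and ∂z/∂y = −n_y/n_z = 0.57576.
Intercept c from DH-11: 1023.3 − 27.82 − 352.37 = 643.12.
At (579, 674): z = 555.3 + 388.1 + 643.12 = 1586.5 m.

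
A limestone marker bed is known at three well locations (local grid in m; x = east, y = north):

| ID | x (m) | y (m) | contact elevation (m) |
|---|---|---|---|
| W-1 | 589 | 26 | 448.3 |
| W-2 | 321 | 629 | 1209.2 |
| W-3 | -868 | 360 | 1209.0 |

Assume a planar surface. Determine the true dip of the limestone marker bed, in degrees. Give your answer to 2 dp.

49.61°

Let the plane be z = a·x + b·y + c.
W-2−W-1: −268a + 603b = 760.9;  W-3−W-1: −1457a + 334b = 760.7.
Solving gives a = −0.25925, b = 1.14664.
Gradient magnitude |∇z| = √(a² + b²) = √(0.06721 + 1.31477) = 1.17558.
True dip = arctan(1.17558) = 49.61°, dipping toward SSE (azimuth ≈ 167°).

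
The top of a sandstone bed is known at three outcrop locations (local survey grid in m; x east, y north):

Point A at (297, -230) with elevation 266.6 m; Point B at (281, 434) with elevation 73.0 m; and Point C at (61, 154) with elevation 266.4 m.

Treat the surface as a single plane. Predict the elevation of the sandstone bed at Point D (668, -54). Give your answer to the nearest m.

30 m

Let the plane be z = a·x + b·y + c.
Point B−Point A: −16a + 664b = −193.6;  Point C−Point A: −236a + 384b = −0.2.
Solving gives a = −0.49289, b = −0.30344.
Then c = 266.6 − a·297 − b·-230 = 343.20.
At (668, -54): z = −329.3 + 16.4 + 343.20 = 30.3 m.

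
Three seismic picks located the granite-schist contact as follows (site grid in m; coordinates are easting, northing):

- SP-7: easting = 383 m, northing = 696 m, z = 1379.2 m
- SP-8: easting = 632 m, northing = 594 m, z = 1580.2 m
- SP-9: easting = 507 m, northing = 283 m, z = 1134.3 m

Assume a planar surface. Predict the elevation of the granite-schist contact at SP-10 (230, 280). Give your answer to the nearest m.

Let the plane be z = a·easting + b·northing + c.
SP-8−SP-7: 249a − 102b = 201;  SP-9−SP-7: 124a − 413b = −244.9.
Solving gives a = 1.19741, b = 0.95249.
Then c = 1379.2 − a·383 − b·696 = 257.66.
At (230, 280): z = 275.4 + 266.7 + 257.66 = 799.8 m.

800 m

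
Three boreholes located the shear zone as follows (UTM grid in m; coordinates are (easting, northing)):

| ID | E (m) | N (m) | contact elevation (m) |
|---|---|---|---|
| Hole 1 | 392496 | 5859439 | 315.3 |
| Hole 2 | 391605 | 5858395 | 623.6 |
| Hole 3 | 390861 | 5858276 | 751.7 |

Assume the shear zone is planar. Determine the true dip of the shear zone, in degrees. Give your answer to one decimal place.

Two edge vectors: Hole 1→Hole 2 = (-891, -1044, 308.3), Hole 1→Hole 3 = (-1635, -1163, 436.4).
Normal n = (Hole 1→Hole 2) × (Hole 1→Hole 3) = (-97048.7, -115238.1, -670707).
So ∂z/∂E = −n_x/n_z = −0.14470 and ∂z/∂N = −n_y/n_z = −0.17182.
Gradient magnitude |∇z| = √(a² + b²) = √(0.02094 + 0.02952) = 0.22463.
True dip = arctan(0.22463) = 12.7°, dipping toward NE (azimuth ≈ 040°).

12.7°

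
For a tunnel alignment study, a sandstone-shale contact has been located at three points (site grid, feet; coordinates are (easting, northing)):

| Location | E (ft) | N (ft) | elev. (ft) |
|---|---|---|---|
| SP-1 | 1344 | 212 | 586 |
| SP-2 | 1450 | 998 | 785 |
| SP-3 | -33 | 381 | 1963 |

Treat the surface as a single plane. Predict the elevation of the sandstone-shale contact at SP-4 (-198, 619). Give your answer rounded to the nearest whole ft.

Two edge vectors: SP-1→SP-2 = (106, 786, 199), SP-1→SP-3 = (-1377, 169, 1377).
Normal n = (SP-1→SP-2) × (SP-1→SP-3) = (1048691, -419985, 1100236).
So ∂z/∂E = −n_x/n_z = −0.95315 and ∂z/∂N = −n_y/n_z = 0.38172.
Intercept c from SP-1: 586 + 1281.03 − 80.93 = 1786.11.
At (-198, 619): z = 188.7 + 236.3 + 1786.11 = 2211.1 ft.

2211 ft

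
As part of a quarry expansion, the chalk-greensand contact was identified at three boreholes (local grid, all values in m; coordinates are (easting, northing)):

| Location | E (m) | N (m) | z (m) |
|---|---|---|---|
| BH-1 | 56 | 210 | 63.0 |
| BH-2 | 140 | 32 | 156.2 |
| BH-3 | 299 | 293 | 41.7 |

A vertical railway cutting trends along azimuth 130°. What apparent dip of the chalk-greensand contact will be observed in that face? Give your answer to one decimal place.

Two edge vectors: BH-1→BH-2 = (84, -178, 93.2), BH-1→BH-3 = (243, 83, -21.3).
Normal n = (BH-1→BH-2) × (BH-1→BH-3) = (-3944.2, 24436.8, 50226).
So ∂z/∂E = −n_x/n_z = 0.07853 and ∂z/∂N = −n_y/n_z = −0.48654.
Unit vector along 130° is (sin 130°, cos 130°) = (0.7660, -0.6428).
Slope in that direction = a·(0.7660) + b·(-0.6428) = 0.37290.
Apparent dip = arctan|0.37290| = 20.5° (true dip is 26.2°, so apparent ≤ true as expected).

20.5°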